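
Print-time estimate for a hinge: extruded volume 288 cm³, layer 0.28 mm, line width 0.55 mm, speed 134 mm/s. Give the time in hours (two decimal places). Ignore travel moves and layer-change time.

Extrusion cross-section = 0.28 × 0.55, so 0.154 mm².
Toolpath length = 288 cm³ / 0.154 mm² = 288000 / 0.154 = 1870129.9 mm.
Extrusion time: 1870129.9 / 134 → 13956.2 s.
13956.2 s = 3.88 hours.

3.88 hours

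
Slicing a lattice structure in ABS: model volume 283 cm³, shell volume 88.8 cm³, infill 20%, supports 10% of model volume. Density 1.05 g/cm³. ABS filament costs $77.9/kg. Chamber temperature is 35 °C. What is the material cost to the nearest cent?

$12.76

Volume inside the shell = 283 − 88.8, so 194.2 cm³.
Deposited infill = 0.20 × 194.2 = 38.84 cm³.
Support = 0.10 × 283, so 28.3 cm³.
Total extruded = 88.8 + 38.84 + 28.3 = 155.94 cm³.
Mass = 155.94 × 1.05, so 163.737 g.
At $77.9/kg: 163.737/1000 × 77.9 = $12.76.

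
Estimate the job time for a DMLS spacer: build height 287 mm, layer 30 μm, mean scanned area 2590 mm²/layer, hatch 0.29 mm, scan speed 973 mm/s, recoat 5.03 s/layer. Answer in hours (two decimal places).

Layers = ⌈287/0.03⌉ = 9567.
Hatch length per layer: 2590 / 0.29 → 8931 mm.
Laser time per layer = 8931 / 973 = 9.1788 s.
Layer cycle = 9.1788 + 5.03 = 14.2088 s.
9567 layers × 14.2088 s/layer = 135935.5896 s, i.e. 37.76 hours.

37.76 hours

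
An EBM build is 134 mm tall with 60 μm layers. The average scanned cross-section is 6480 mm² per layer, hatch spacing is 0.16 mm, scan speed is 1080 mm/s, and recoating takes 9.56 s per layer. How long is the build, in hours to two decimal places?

29.20 hours

Layer count = ceil(134 / 0.06) = 2234.
Scan path per layer: 6480 / 0.16 → 40500 mm.
Beam time per layer: 40500 / 1080 → 37.5 s.
Per-layer time = 37.5 + 9.56, so 47.06 s.
Build time = 2234 × 47.06 = 105132.04 s = 29.20 hours.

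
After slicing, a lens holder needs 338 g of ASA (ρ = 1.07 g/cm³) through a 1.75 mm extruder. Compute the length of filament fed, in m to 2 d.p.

131.33 m

Extruded volume: 338/1.07 = 315.8879 cm³ (315887.9 mm³).
Cross-section of 1.75 mm filament: π·(1.75/2)² = 2.4053 mm².
L = V/A = 315887.9/2.4053 = 131329.94 mm → 131.33 m.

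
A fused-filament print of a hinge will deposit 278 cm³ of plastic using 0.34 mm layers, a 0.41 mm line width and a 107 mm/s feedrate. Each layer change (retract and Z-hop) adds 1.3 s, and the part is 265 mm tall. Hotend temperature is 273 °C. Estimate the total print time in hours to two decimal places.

Bead cross-section = 0.34 × 0.41, so 0.1394 mm².
Total extruded path = 278000/0.1394 = 1994261.1 mm.
Time extruding: 1994261.1 / 107 → 18638 s.
Layers = ⌈265/0.34⌉ = 780.
Layer-change overhead = 780 × 1.3, so 1014 s.
Altogether 18638 + 1014 = 19652 s, i.e. 5.46 hours.

5.46 hours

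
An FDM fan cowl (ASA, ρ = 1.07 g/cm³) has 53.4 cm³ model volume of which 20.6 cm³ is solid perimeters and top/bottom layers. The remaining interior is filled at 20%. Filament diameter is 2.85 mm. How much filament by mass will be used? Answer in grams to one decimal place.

29.1 g

Volume inside the shell = 53.4 − 20.6 = 32.8 cm³.
Infill deposited = 0.20 × 32.8, so 6.56 cm³.
Total extruded = 20.6 + 6.56 = 27.16 cm³.
Mass = 27.16 × 1.07 = 29.0612 g.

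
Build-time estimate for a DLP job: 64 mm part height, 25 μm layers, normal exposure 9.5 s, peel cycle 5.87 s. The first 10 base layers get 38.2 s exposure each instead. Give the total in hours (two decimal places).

Number of layers: 64 / 0.025 → 2560 (rounded up).
Bottom layers = 10 × (38.2 + 5.87), so 440.7 s.
Remaining layers = 2550 × (9.5 + 5.87) = 39193.5 s.
Sum: 440.7 + 39193.5 = 39634.2 s → 11.01 hours.

11.01 hours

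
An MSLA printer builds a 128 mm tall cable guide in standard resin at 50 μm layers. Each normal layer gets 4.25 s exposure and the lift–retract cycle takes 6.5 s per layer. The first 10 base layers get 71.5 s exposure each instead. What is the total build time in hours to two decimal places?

Layers = ⌈128/0.05⌉ = 2560.
Bottom layers = 10 × (71.5 + 6.5) = 780 s.
Normal layers: 2550 × (4.25 + 6.5) → 27412.5 s.
Total = 780 + 27412.5 = 28192.5 s = 7.83 hours.

7.83 hours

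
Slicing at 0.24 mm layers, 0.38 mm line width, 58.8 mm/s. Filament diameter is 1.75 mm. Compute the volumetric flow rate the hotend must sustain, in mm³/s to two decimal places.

A = 0.24 × 0.38, so 0.0912 mm².
Volumetric flow = 58.8 × 0.0912 = 5.36 mm³/s.

5.36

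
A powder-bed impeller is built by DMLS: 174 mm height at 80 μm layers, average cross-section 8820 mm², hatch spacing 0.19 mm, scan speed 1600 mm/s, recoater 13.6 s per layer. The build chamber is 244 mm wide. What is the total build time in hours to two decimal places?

25.75 hours

Number of layers: 174 / 0.08 → 2175 (rounded up).
Hatch length per layer = 8820 / 0.19 = 46421.1 mm.
Per-layer scan time = 46421.1 / 1600 = 29.0132 s.
Time per layer = 29.0132 + 13.6, so 42.6132 s.
Build time = 2175 × 42.6132 = 92683.71 s = 25.75 hours.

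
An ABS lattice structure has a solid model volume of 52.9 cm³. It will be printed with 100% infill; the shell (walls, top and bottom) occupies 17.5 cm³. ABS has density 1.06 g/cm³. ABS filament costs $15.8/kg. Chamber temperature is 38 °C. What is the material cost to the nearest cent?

Interior volume: 52.9 − 17.5 → 35.4 cm³.
Infill volume = 1.00 × 35.4 = 35.4 cm³.
Total printed volume = 17.5 + 35.4, so 52.9 cm³.
Mass: 52.9 × 1.06 → 56.074 g.
At $15.8/kg: 56.074/1000 × 15.8 = $0.89.

$0.89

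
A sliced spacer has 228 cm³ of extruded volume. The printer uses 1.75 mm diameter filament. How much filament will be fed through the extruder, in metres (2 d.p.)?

94.79 m

A = π r² = π × 0.875² = 2.4053 mm².
Length = 228 cm³ / 2.4053 mm² = 228000 / 2.4053 = 94790.67 mm = 94.79 m.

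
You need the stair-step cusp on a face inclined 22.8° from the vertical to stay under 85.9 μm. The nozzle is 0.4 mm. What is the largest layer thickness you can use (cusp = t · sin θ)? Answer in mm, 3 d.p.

0.222 mm

Layer height = cusp / sin(22.8°) = 0.0859 / 0.3875 = 0.222 mm.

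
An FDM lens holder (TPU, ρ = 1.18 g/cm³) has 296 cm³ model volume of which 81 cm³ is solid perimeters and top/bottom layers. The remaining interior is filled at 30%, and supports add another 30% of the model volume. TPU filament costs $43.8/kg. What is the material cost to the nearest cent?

$12.11

Infill region = 296 − 81, so 215 cm³.
Infill volume = 0.30 × 215, so 64.5 cm³.
Support = 0.30 × 296 = 88.8 cm³.
Deposited volume = 81 + 64.5 + 88.8 = 234.3 cm³.
Mass = 234.3 × 1.18 = 276.474 g.
At $43.8/kg: 276.474/1000 × 43.8 = $12.11.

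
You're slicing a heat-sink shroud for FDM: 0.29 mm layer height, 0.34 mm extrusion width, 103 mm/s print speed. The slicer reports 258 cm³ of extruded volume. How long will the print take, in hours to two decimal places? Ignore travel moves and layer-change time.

7.06 hours

Line area = 0.29 × 0.34 = 0.0986 mm².
Total extruded path = 258000/0.0986 = 2616632.9 mm.
Time extruding = 2616632.9 / 103, so 25404.2 s.
That's 25404.2 s → 7.06 hours.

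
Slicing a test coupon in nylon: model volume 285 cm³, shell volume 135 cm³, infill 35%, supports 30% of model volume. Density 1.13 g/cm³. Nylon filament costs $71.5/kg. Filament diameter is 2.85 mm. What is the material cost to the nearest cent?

$22.06

Volume inside the shell = 285 − 135 = 150 cm³.
Deposited infill = 0.35 × 150, so 52.5 cm³.
Support = 0.30 × 285, so 85.5 cm³.
Total extruded = 135 + 52.5 + 85.5, so 273 cm³.
Mass = 273 × 1.13, so 308.49 g.
At $71.5/kg: 308.49/1000 × 71.5 = $22.06.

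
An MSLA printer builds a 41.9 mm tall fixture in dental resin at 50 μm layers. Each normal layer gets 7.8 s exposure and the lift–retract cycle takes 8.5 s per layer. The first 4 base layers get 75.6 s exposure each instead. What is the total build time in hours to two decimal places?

3.87 hours

Number of layers: 41.9 / 0.05 → 838 (rounded up).
Bottom layers = 4 × (75.6 + 8.5), so 336.4 s.
Normal layers: 834 × (7.8 + 8.5) → 13594.2 s.
Total = 336.4 + 13594.2 = 13930.6 s = 3.87 hours.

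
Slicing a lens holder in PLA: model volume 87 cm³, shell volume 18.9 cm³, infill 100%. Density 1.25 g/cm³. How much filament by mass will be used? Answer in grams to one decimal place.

Infill region = 87 − 18.9, so 68.1 cm³.
Infill volume: 1.00 × 68.1 → 68.1 cm³.
Total extruded = 18.9 + 68.1 = 87 cm³.
Mass: 87 × 1.25 → 108.75 g.

108.8 g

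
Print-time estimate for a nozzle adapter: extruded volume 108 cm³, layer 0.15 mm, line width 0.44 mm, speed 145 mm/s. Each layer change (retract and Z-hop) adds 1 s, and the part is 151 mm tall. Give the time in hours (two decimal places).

Bead cross-section = 0.15 × 0.44 = 0.066 mm².
Total extruded path = 108000/0.066 = 1636363.6 mm.
Extrusion time = 1636363.6 / 145, so 11285.3 s.
Layer count = ceil(151 / 0.15) = 1007.
Non-print overhead = 1007 × 1 = 1007 s.
Altogether 11285.3 + 1007 = 12292.3 s, i.e. 3.41 hours.

3.41 hours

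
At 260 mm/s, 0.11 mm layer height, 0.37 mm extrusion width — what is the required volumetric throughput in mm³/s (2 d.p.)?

10.58

Bead cross-section = 0.11 × 0.37 = 0.0407 mm².
Q = v·A = 260 × 0.0407 = 10.58 mm³/s.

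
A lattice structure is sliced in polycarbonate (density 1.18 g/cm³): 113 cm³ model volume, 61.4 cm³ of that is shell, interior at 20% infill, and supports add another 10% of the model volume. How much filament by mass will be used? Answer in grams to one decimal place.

98.0 g

Interior volume = 113 − 61.4 = 51.6 cm³.
Infill volume = 0.20 × 51.6 = 10.32 cm³.
Support = 0.10 × 113, so 11.3 cm³.
Deposited volume = 61.4 + 10.32 + 11.3, so 83.02 cm³.
Mass = 83.02 × 1.18 = 97.9636 g.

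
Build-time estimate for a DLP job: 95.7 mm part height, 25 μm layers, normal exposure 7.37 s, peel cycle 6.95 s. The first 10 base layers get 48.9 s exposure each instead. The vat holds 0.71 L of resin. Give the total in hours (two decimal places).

15.34 hours

Number of layers: 95.7 / 0.025 → 3828 (rounded up).
Base layers = 10 × (48.9 + 6.95) = 558.5 s.
Regular layers = 3818 × (7.37 + 6.95) = 54673.76 s.
Total = 558.5 + 54673.76 = 55232.26 s = 15.34 hours.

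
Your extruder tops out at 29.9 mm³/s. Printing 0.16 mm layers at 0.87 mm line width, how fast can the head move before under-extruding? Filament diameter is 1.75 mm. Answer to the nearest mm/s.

A = 0.16 × 0.87 = 0.1392 mm².
Max speed = 29.9 / 0.1392 = 214.80 ≈ 215 mm/s.

215 mm/s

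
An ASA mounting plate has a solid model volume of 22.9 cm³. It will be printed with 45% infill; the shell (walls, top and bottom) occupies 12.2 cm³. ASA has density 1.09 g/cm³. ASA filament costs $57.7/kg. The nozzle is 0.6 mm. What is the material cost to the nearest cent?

$1.07

Interior volume = 22.9 − 12.2 = 10.7 cm³.
Infill volume = 0.45 × 10.7 = 4.815 cm³.
Deposited volume: 12.2 + 4.815 → 17.015 cm³.
Mass = 17.015 × 1.09 = 18.54635 g.
At $57.7/kg: 18.54635/1000 × 57.7 = $1.07.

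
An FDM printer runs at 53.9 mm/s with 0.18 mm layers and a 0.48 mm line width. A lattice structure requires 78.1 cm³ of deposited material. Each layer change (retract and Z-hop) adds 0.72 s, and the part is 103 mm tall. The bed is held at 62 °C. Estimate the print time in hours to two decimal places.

Bead cross-section = 0.18 × 0.48 = 0.0864 mm².
Path length: 78100 mm³ / 0.0864 mm² → 903935.2 mm.
Print-move time = 903935.2 / 53.9, so 16770.6 s.
Layer count = ceil(103 / 0.18) = 573.
Z-hop total = 573 × 0.72, so 412.56 s.
Altogether 16770.6 + 412.56 = 17183.16 s, i.e. 4.77 hours.

4.77 hours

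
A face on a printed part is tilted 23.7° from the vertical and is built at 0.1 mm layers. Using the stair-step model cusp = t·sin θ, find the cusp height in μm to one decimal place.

40.2 μm

Cusp = layer height × sin(23.7°) = 0.1 × 0.4019 = 0.04019 mm = 40.2 μm.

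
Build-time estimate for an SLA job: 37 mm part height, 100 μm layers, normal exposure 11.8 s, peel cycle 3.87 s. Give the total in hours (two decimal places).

Number of layers: 37 / 0.1 → 370 (rounded up).
Each layer takes = 11.8 + 3.87 = 15.67 s.
Total = 370 × 15.67 = 5797.9 s = 1.61 hours.

1.61 hours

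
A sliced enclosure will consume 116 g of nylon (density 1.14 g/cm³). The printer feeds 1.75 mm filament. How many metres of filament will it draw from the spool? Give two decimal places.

42.30 m

Volume = 116 g / 1.14 g·cm⁻³ = 101.7544 cm³ = 101754.4 mm³.
Filament cross-section = π × (1.75/2)² = 2.4053 mm².
Length = 101754.4 / 2.4053 = 42304.24 mm = 42.30 m.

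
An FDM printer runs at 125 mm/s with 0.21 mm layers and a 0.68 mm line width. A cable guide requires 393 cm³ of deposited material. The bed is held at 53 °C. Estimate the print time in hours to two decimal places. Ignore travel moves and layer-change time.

Line area = 0.21 × 0.68, so 0.1428 mm².
Path length: 393000 mm³ / 0.1428 mm² → 2752100.8 mm.
Time extruding = 2752100.8 / 125, so 22016.8 s.
In the requested units: 22016.8 s = 6.12 hours.

6.12 hours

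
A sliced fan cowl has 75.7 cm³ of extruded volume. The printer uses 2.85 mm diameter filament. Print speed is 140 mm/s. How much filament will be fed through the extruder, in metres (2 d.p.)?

11.87 m

Cross-section of 2.85 mm filament: π·(2.85/2)² = 6.3794 mm².
Length = 75.7 cm³ / 6.3794 mm² = 75700 / 6.3794 = 11866.32 mm = 11.87 m.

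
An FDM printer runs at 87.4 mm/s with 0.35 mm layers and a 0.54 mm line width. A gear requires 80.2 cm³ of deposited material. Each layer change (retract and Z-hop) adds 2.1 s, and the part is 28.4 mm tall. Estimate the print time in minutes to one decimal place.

83.8 minutes

Extrusion cross-section: 0.35 × 0.54 → 0.189 mm².
Path length: 80200 mm³ / 0.189 mm² → 424338.6 mm.
Extrusion time = 424338.6 / 87.4 = 4855.1 s.
Layers = ⌈28.4/0.35⌉ = 82.
Z-hop total: 82 × 2.1 → 172.2 s.
Altogether 4855.1 + 172.2 = 5027.3 s, i.e. 83.8 minutes.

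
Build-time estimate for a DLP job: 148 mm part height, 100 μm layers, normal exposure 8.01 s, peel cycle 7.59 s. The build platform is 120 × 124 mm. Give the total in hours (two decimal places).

Number of layers: 148 / 0.1 → 1480 (rounded up).
Per-layer time: 8.01 + 7.59 → 15.6 s.
Total = 1480 × 15.6 = 23088 s = 6.41 hours.

6.41 hours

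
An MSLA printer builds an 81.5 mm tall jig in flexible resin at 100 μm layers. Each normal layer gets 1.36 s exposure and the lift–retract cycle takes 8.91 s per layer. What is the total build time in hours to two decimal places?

Number of layers: 81.5 / 0.1 → 815 (rounded up).
Cycle time: 1.36 + 8.91 → 10.27 s.
Total = 815 × 10.27 = 8370.05 s = 2.33 hours.

2.33 hours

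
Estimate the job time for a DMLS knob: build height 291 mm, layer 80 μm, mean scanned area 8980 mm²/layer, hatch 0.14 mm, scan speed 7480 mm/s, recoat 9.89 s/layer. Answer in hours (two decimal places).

Layers = ⌈291/0.08⌉ = 3638.
Hatch length per layer = 8980 / 0.14, so 64142.9 mm.
Laser time per layer = 64142.9 / 7480 = 8.5753 s.
Layer cycle: 8.5753 + 9.89 → 18.4653 s.
Total: 3638 × 18.4653 s = 67176.7614 s → 18.66 hours.

18.66 hours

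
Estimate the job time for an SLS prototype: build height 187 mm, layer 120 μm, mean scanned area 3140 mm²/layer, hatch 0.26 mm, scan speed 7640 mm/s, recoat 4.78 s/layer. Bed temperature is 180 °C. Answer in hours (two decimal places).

Number of layers: 187 / 0.12 → 1559 (rounded up).
Per-layer scan distance = 3140 / 0.26 = 12076.9 mm.
Laser time per layer = 12076.9 / 7640, so 1.5807 s.
Time per layer = 1.5807 + 4.78 = 6.3607 s.
1559 layers × 6.3607 s/layer = 9916.3313 s, i.e. 2.75 hours.

2.75 hours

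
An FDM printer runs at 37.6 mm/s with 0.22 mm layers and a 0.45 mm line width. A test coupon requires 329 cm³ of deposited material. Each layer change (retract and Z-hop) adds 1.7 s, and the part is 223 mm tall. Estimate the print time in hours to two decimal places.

25.03 hours

Line area = 0.22 × 0.45 = 0.099 mm².
Path length: 329000 mm³ / 0.099 mm² → 3323232.3 mm.
Print-move time: 3323232.3 / 37.6 → 88383.8 s.
Number of layers: 223 / 0.22 → 1014 (rounded up).
Z-hop total = 1014 × 1.7, so 1723.8 s.
Altogether 88383.8 + 1723.8 = 90107.6 s, i.e. 25.03 hours.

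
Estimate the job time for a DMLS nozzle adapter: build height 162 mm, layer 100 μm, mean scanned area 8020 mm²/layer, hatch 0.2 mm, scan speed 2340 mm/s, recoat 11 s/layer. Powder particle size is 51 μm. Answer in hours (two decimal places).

Layer count = ceil(162 / 0.1) = 1620.
Scan path per layer: 8020 / 0.2 → 40100 mm.
Scan time per layer = 40100 / 2340, so 17.1368 s.
Layer cycle: 17.1368 + 11 → 28.1368 s.
Build time = 1620 × 28.1368 = 45581.616 s = 12.66 hours.

12.66 hours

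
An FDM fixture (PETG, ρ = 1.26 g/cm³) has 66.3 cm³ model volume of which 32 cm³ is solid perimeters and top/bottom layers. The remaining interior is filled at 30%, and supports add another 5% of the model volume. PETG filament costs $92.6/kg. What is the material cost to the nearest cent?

$5.32

Infill region: 66.3 − 32 → 34.3 cm³.
Infill volume = 0.30 × 34.3, so 10.29 cm³.
Support: 0.05 × 66.3 → 3.315 cm³.
Total printed volume: 32 + 10.29 + 3.315 → 45.605 cm³.
Mass: 45.605 × 1.26 → 57.4623 g.
At $92.6/kg: 57.4623/1000 × 92.6 = $5.32.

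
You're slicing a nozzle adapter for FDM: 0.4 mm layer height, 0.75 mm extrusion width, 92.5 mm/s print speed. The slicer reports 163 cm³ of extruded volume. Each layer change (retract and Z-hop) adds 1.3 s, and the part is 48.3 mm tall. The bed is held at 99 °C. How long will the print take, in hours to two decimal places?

1.68 hours

Line area = 0.4 × 0.75, so 0.3 mm².
Toolpath length = 163 cm³ / 0.3 mm² = 163000 / 0.3 = 543333.3 mm.
Time extruding = 543333.3 / 92.5, so 5873.9 s.
Number of layers: 48.3 / 0.4 → 121 (rounded up).
Z-hop total = 121 × 1.3 = 157.3 s.
Altogether 5873.9 + 157.3 = 6031.2 s, i.e. 1.68 hours.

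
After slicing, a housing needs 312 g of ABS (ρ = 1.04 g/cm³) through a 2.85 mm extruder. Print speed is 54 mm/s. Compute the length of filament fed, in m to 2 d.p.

47.03 m

Volume = 312 g / 1.04 g·cm⁻³ = 300 cm³ = 300000 mm³.
Filament cross-section = π × (2.85/2)² = 6.3794 mm².
L = V/A = 300000/6.3794 = 47026.37 mm → 47.03 m.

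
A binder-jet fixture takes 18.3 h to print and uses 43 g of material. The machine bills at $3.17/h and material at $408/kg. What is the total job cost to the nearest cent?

$75.56

Machine cost: 3.17 × 18.3 → $58.011.
Feedstock cost = 408 × 43/1000 = $17.544.
Total = 58.011 + 17.544 = 75.555 ≈ $75.56.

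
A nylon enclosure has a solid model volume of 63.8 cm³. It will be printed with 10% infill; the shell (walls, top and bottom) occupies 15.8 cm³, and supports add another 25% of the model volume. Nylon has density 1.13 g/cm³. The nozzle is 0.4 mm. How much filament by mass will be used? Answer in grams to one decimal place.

Volume inside the shell = 63.8 − 15.8 = 48 cm³.
Infill deposited = 0.10 × 48 = 4.8 cm³.
Support = 0.25 × 63.8 = 15.95 cm³.
Total printed volume = 15.8 + 4.8 + 15.95, so 36.55 cm³.
Mass: 36.55 × 1.13 → 41.3015 g.

41.3 g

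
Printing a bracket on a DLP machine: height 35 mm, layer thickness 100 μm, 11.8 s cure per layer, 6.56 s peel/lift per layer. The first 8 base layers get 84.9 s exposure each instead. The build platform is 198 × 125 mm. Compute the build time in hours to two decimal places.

1.95 hours

Layers = ⌈35/0.1⌉ = 350.
Bottom layers = 8 × (84.9 + 6.56) = 731.68 s.
Regular layers: 342 × (11.8 + 6.56) → 6279.12 s.
Sum: 731.68 + 6279.12 = 7010.8 s → 1.95 hours.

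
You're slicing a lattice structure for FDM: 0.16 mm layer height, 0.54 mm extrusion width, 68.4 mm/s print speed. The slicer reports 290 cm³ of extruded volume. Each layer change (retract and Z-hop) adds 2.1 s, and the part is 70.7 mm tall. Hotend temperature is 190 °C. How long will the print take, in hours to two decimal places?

13.89 hours

Bead cross-section = 0.16 × 0.54 = 0.0864 mm².
Toolpath length = 290 cm³ / 0.0864 mm² = 290000 / 0.0864 = 3356481.5 mm.
Extrusion time = 3356481.5 / 68.4 = 49071.4 s.
Layers = ⌈70.7/0.16⌉ = 442.
Non-print overhead = 442 × 2.1 = 928.2 s.
Altogether 49071.4 + 928.2 = 49999.6 s, i.e. 13.89 hours.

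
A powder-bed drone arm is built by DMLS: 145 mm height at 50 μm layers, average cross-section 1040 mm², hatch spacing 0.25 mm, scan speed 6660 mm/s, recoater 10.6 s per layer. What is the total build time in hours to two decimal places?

Layer count = ceil(145 / 0.05) = 2900.
Scan path per layer = 1040 / 0.25 = 4160 mm.
Scan time per layer = 4160 / 6660 = 0.6246 s.
Time per layer = 0.6246 + 10.6, so 11.2246 s.
Total: 2900 × 11.2246 s = 32551.34 s → 9.04 hours.

9.04 hours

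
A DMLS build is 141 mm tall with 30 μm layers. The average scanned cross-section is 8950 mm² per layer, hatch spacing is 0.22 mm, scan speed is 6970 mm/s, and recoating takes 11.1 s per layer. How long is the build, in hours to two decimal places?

Layers = ⌈141/0.03⌉ = 4700.
Scan path per layer: 8950 / 0.22 → 40681.8 mm.
Laser time per layer = 40681.8 / 6970, so 5.8367 s.
Time per layer: 5.8367 + 11.1 → 16.9367 s.
4700 layers × 16.9367 s/layer = 79602.49 s, i.e. 22.11 hours.

22.11 hours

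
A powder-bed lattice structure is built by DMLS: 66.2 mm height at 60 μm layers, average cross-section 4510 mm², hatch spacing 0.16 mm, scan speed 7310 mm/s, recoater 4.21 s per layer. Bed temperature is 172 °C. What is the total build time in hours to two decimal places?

Layer count = ceil(66.2 / 0.06) = 1104.
Per-layer scan distance: 4510 / 0.16 → 28187.5 mm.
Laser time per layer = 28187.5 / 7310 = 3.856 s.
Layer cycle = 3.856 + 4.21 = 8.066 s.
Total: 1104 × 8.066 s = 8904.864 s → 2.47 hours.

2.47 hours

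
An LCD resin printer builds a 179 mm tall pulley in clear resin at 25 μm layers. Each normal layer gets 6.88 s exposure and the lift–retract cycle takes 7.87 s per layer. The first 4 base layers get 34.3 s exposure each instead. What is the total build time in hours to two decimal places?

Number of layers: 179 / 0.025 → 7160 (rounded up).
Burn-in layers: 4 × (34.3 + 7.87) → 168.68 s.
Normal layers = 7156 × (6.88 + 7.87), so 105551 s.
Sum: 168.68 + 105551 = 105719.68 s → 29.37 hours.

29.37 hours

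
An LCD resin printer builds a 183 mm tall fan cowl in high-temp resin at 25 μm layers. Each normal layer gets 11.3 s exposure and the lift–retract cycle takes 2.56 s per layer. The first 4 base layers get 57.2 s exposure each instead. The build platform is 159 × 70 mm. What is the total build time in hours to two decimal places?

Number of layers: 183 / 0.025 → 7320 (rounded up).
Base layers = 4 × (57.2 + 2.56) = 239.04 s.
Regular layers = 7316 × (11.3 + 2.56), so 101399.76 s.
Sum: 239.04 + 101399.76 = 101638.8 s → 28.23 hours.

28.23 hours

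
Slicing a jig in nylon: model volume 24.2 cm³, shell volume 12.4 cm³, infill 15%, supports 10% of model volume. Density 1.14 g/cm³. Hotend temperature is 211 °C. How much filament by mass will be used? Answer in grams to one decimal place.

18.9 g

Volume inside the shell: 24.2 − 12.4 → 11.8 cm³.
Infill volume = 0.15 × 11.8 = 1.77 cm³.
Support = 0.10 × 24.2 = 2.42 cm³.
Deposited volume = 12.4 + 1.77 + 2.42, so 16.59 cm³.
Mass = 16.59 × 1.14, so 18.9126 g.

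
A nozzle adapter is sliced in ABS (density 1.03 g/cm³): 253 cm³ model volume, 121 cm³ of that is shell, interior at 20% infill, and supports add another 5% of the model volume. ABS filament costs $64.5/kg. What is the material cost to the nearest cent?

$10.63

Interior volume = 253 − 121, so 132 cm³.
Infill deposited = 0.20 × 132, so 26.4 cm³.
Support = 0.05 × 253, so 12.65 cm³.
Deposited volume: 121 + 26.4 + 12.65 → 160.05 cm³.
Mass = 160.05 × 1.03, so 164.8515 g.
Cost = 164.8515 g / 1000 × $64.5/kg = $10.63.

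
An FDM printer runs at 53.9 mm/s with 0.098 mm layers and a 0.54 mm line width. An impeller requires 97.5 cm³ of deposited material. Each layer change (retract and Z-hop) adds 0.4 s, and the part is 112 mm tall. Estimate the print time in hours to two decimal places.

Bead cross-section = 0.098 × 0.54 = 0.05292 mm².
Total extruded path = 97500/0.05292 = 1842403.6 mm.
Print-move time: 1842403.6 / 53.9 → 34181.9 s.
Number of layers: 112 / 0.098 → 1143 (rounded up).
Z-hop total: 1143 × 0.4 → 457.2 s.
Altogether 34181.9 + 457.2 = 34639.1 s, i.e. 9.62 hours.

9.62 hours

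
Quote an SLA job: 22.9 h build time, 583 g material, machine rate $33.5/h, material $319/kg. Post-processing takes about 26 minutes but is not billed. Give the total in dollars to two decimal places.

$953.13

Machine-time cost = 33.5 × 22.9 = $767.15.
Feedstock cost = 319 × 583/1000 = $185.977.
Total = 767.15 + 185.977 = 953.127 ≈ $953.13.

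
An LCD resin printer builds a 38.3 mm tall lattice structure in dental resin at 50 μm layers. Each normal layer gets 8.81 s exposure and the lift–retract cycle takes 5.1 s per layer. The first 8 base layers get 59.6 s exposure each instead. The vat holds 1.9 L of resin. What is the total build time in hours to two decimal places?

3.07 hours

Number of layers: 38.3 / 0.05 → 766 (rounded up).
Bottom layers = 8 × (59.6 + 5.1) = 517.6 s.
Normal layers: 758 × (8.81 + 5.1) → 10543.78 s.
Sum: 517.6 + 10543.78 = 11061.38 s → 3.07 hours.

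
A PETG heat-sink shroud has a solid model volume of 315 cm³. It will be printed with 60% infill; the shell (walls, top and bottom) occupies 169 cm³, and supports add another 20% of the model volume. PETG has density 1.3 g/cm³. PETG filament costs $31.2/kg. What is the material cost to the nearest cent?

$12.96

Infill region: 315 − 169 → 146 cm³.
Infill deposited = 0.60 × 146, so 87.6 cm³.
Support: 0.20 × 315 → 63 cm³.
Total printed volume: 169 + 87.6 + 63 → 319.6 cm³.
Mass: 319.6 × 1.3 → 415.48 g.
At $31.2/kg: 415.48/1000 × 31.2 = $12.96.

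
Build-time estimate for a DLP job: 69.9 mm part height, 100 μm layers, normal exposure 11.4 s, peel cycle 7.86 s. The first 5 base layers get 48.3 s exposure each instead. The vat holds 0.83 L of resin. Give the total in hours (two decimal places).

Layer count = ceil(69.9 / 0.1) = 699.
Bottom layers = 5 × (48.3 + 7.86), so 280.8 s.
Remaining layers = 694 × (11.4 + 7.86), so 13366.44 s.
Sum: 280.8 + 13366.44 = 13647.24 s → 3.79 hours.

3.79 hours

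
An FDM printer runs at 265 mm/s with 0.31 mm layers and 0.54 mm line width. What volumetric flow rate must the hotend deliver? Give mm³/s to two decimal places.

44.36

A: 0.31 × 0.54 → 0.1674 mm².
Q = v·A = 265 × 0.1674 = 44.36 mm³/s.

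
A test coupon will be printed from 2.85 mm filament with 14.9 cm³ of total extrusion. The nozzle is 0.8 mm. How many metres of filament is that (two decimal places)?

2.34 m

A = π r² = π × 1.425² = 6.3794 mm².
L = 14900 mm³ / 6.3794 mm² = 2335.64 mm, i.e. 2.34 m.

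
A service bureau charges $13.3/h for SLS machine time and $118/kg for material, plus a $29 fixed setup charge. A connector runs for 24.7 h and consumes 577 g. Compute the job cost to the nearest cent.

$425.60

Machine-time cost = 13.3 × 24.7, so $328.51.
Feedstock cost = 118 × 577/1000 = $68.086.
Adding setup: 328.51 + 68.086 + 29 → 425.596 ≈ $425.60.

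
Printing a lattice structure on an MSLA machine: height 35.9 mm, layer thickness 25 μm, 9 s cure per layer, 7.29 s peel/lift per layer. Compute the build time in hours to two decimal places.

Layer count = ceil(35.9 / 0.025) = 1436.
Per-layer time: 9 + 7.29 → 16.29 s.
Total = 1436 × 16.29 = 23392.44 s = 6.50 hours.

6.50 hours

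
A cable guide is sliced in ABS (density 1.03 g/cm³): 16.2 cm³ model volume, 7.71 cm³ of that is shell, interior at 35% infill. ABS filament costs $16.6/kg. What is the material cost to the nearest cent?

$0.18

Interior volume = 16.2 − 7.71, so 8.49 cm³.
Infill deposited: 0.35 × 8.49 → 2.9715 cm³.
Deposited volume = 7.71 + 2.9715, so 10.6815 cm³.
Mass = 10.6815 × 1.03, so 11.001945 g.
At $16.6/kg: 11.001945/1000 × 16.6 = $0.18.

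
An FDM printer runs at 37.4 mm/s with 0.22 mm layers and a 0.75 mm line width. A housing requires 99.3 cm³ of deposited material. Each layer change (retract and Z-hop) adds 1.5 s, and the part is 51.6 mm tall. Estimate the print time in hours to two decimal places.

Bead cross-section = 0.22 × 0.75, so 0.165 mm².
Toolpath length = 99.3 cm³ / 0.165 mm² = 99300 / 0.165 = 601818.2 mm.
Time extruding = 601818.2 / 37.4, so 16091.4 s.
Layer count = ceil(51.6 / 0.22) = 235.
Non-print overhead = 235 × 1.5, so 352.5 s.
Total = 16091.4 + 352.5 = 16443.9 s = 4.57 hours.

4.57 hours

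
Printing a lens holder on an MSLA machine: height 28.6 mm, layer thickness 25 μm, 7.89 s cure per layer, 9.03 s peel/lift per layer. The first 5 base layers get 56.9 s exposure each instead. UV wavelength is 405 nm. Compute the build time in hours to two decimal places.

Number of layers: 28.6 / 0.025 → 1144 (rounded up).
Bottom layers: 5 × (56.9 + 9.03) → 329.65 s.
Remaining layers: 1139 × (7.89 + 9.03) → 19271.88 s.
Total = 329.65 + 19271.88 = 19601.53 s = 5.44 hours.

5.44 hours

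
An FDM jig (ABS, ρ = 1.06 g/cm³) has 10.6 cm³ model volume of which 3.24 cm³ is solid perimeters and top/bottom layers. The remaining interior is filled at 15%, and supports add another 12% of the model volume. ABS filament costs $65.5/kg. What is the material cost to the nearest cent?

Infill region = 10.6 − 3.24 = 7.36 cm³.
Infill volume = 0.15 × 7.36, so 1.104 cm³.
Support = 0.12 × 10.6 = 1.272 cm³.
Total extruded: 3.24 + 1.104 + 1.272 → 5.616 cm³.
Mass = 5.616 × 1.06, so 5.95296 g.
Cost = 5.95296 g / 1000 × $65.5/kg = $0.39.

$0.39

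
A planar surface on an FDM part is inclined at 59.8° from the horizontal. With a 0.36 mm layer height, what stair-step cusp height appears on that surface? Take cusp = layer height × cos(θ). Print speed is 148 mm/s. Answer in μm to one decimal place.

181.1 μm

Cusp = layer height × cos(59.8°) = 0.36 × 0.5030 = 0.18108 mm = 181.1 μm.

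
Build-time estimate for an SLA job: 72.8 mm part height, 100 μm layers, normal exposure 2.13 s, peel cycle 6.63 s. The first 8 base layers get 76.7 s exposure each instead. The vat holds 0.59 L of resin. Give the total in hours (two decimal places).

1.94 hours

Number of layers: 72.8 / 0.1 → 728 (rounded up).
Burn-in layers = 8 × (76.7 + 6.63), so 666.64 s.
Normal layers: 720 × (2.13 + 6.63) → 6307.2 s.
Total = 666.64 + 6307.2 = 6973.84 s = 1.94 hours.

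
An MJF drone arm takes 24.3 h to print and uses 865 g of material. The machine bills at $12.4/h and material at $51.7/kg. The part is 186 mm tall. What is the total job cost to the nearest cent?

Machine-time cost: 12.4 × 24.3 → $301.32.
Material charge = 51.7 × 865/1000 = $44.7205.
Total = 301.32 + 44.7205 = 346.0405 ≈ $346.04.

$346.04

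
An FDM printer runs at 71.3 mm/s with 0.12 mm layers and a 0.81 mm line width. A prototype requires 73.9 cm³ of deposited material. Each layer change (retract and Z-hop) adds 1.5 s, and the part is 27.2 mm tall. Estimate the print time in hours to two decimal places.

Bead cross-section = 0.12 × 0.81, so 0.0972 mm².
Path length: 73900 mm³ / 0.0972 mm² → 760288.1 mm.
Time extruding = 760288.1 / 71.3, so 10663.2 s.
Number of layers: 27.2 / 0.12 → 227 (rounded up).
Z-hop total = 227 × 1.5, so 340.5 s.
Altogether 10663.2 + 340.5 = 11003.7 s, i.e. 3.06 hours.

3.06 hours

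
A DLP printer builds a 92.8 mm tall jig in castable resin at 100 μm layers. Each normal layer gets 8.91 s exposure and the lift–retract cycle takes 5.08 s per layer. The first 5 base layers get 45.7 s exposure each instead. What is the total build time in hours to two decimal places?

3.66 hours

Layers = ⌈92.8/0.1⌉ = 928.
Base layers = 5 × (45.7 + 5.08), so 253.9 s.
Normal layers: 923 × (8.91 + 5.08) → 12912.77 s.
Sum: 253.9 + 12912.77 = 13166.67 s → 3.66 hours.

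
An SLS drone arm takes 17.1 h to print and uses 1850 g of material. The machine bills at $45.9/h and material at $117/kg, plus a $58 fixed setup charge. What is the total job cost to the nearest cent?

Time charge: 45.9 × 17.1 → $784.89.
Material charge = 117 × 1850/1000, so $216.45.
Adding setup: 784.89 + 216.45 + 58 → $1059.34.

$1059.34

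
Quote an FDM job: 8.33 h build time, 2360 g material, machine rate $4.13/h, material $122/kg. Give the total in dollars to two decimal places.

$322.32

Machine-time cost: 4.13 × 8.33 → $34.4029.
Material cost = 122 × 2360/1000, so $287.92.
Job cost: 34.4029 + 287.92 = 322.3229 ≈ $322.32.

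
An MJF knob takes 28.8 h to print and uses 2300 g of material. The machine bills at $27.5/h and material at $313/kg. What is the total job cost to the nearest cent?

$1511.90

Machine-time cost: 27.5 × 28.8 → $792.00.
Feedstock cost = 313 × 2300/1000 = $719.90.
Total = 792.00 + 719.90 = $1511.90.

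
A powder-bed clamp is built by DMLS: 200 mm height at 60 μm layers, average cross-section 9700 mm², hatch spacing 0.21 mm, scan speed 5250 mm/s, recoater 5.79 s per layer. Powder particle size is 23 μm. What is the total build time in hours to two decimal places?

13.51 hours

Layers = ⌈200/0.06⌉ = 3334.
Scan path per layer = 9700 / 0.21, so 46190.5 mm.
Per-layer scan time = 46190.5 / 5250 = 8.7982 s.
Layer cycle = 8.7982 + 5.79 = 14.5882 s.
Total: 3334 × 14.5882 s = 48637.0588 s → 13.51 hours.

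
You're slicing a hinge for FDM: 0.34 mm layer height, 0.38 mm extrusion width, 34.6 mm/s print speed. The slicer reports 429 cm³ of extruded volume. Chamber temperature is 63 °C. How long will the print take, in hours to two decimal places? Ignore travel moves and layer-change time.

Extrusion cross-section = 0.34 × 0.38, so 0.1292 mm².
Path length: 429000 mm³ / 0.1292 mm² → 3320433.4 mm.
Extrusion time = 3320433.4 / 34.6 = 95966.3 s.
That's 95966.3 s → 26.66 hours.

26.66 hours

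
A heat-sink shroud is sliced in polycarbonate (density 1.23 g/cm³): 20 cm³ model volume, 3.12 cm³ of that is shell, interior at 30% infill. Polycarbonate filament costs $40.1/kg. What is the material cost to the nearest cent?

$0.40

Volume inside the shell: 20 − 3.12 → 16.88 cm³.
Infill volume = 0.30 × 16.88 = 5.064 cm³.
Total printed volume = 3.12 + 5.064 = 8.184 cm³.
Mass = 8.184 × 1.23, so 10.06632 g.
At $40.1/kg: 10.06632/1000 × 40.1 = $0.40.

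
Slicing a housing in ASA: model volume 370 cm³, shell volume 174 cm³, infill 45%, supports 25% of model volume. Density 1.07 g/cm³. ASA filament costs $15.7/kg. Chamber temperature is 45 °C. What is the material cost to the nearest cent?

Infill region = 370 − 174, so 196 cm³.
Infill volume = 0.45 × 196 = 88.2 cm³.
Support: 0.25 × 370 → 92.5 cm³.
Total printed volume: 174 + 88.2 + 92.5 → 354.7 cm³.
Mass: 354.7 × 1.07 → 379.529 g.
Cost = 379.529 g / 1000 × $15.7/kg = $5.96.

$5.96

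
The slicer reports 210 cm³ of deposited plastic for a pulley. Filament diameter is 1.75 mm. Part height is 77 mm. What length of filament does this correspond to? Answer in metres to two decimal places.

87.31 m

Filament cross-section = π × (1.75/2)² = 2.4053 mm².
L = 210000 mm³ / 2.4053 mm² = 87307.2 mm, i.e. 87.31 m.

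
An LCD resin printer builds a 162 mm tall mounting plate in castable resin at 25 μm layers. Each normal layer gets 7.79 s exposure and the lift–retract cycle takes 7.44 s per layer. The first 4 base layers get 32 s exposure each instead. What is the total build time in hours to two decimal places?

Layer count = ceil(162 / 0.025) = 6480.
Burn-in layers = 4 × (32 + 7.44) = 157.76 s.
Normal layers = 6476 × (7.79 + 7.44), so 98629.48 s.
Sum: 157.76 + 98629.48 = 98787.24 s → 27.44 hours.

27.44 hours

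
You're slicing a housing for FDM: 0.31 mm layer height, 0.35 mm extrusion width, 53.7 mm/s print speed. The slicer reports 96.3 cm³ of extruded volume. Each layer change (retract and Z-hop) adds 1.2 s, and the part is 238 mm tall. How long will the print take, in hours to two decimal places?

Extrusion cross-section = 0.31 × 0.35, so 0.1085 mm².
Path length: 96300 mm³ / 0.1085 mm² → 887557.6 mm.
Extrusion time = 887557.6 / 53.7 = 16528.1 s.
Number of layers: 238 / 0.31 → 768 (rounded up).
Z-hop total: 768 × 1.2 → 921.6 s.
Total = 16528.1 + 921.6 = 17449.7 s = 4.85 hours.

4.85 hours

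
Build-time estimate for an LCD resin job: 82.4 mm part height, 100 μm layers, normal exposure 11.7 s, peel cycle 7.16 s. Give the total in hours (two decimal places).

4.32 hours

Layer count = ceil(82.4 / 0.1) = 824.
Per-layer time = 11.7 + 7.16 = 18.86 s.
Total = 824 × 18.86 = 15540.64 s = 4.32 hours.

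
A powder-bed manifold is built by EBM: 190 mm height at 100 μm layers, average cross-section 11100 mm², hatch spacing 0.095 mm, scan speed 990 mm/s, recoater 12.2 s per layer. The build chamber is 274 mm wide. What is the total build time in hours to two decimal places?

68.73 hours

Number of layers: 190 / 0.1 → 1900 (rounded up).
Per-layer scan distance = 11100 / 0.095, so 116842.1 mm.
Scan time per layer = 116842.1 / 990, so 118.0223 s.
Time per layer: 118.0223 + 12.2 → 130.2223 s.
1900 layers × 130.2223 s/layer = 247422.37 s, i.e. 68.73 hours.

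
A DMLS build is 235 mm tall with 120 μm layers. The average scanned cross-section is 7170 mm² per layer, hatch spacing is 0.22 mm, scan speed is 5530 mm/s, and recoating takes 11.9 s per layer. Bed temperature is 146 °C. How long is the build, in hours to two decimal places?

Layers = ⌈235/0.12⌉ = 1959.
Per-layer scan distance = 7170 / 0.22 = 32590.9 mm.
Per-layer scan time: 32590.9 / 5530 → 5.8935 s.
Per-layer time = 5.8935 + 11.9, so 17.7935 s.
Build time = 1959 × 17.7935 = 34857.4665 s = 9.68 hours.

9.68 hours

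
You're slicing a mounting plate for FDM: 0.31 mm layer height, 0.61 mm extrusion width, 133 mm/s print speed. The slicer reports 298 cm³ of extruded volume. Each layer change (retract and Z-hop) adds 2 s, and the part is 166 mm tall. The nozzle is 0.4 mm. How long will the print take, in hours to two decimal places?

3.59 hours

Extrusion cross-section: 0.31 × 0.61 → 0.1891 mm².
Toolpath length = 298 cm³ / 0.1891 mm² = 298000 / 0.1891 = 1575885.8 mm.
Extrusion time: 1575885.8 / 133 → 11848.8 s.
Number of layers: 166 / 0.31 → 536 (rounded up).
Z-hop total = 536 × 2, so 1072 s.
Total = 11848.8 + 1072 = 12920.8 s = 3.59 hours.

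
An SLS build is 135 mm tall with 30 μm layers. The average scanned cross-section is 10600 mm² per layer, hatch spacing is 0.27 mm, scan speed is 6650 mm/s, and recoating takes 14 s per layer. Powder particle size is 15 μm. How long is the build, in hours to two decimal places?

24.88 hours

Layer count = ceil(135 / 0.03) = 4500.
Per-layer scan distance = 10600 / 0.27, so 39259.3 mm.
Laser time per layer = 39259.3 / 6650 = 5.9037 s.
Time per layer: 5.9037 + 14 → 19.9037 s.
4500 layers × 19.9037 s/layer = 89566.65 s, i.e. 24.88 hours.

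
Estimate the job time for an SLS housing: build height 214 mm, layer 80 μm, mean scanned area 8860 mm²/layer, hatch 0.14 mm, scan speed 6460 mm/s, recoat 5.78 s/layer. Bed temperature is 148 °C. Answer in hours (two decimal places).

Layer count = ceil(214 / 0.08) = 2675.
Scan path per layer: 8860 / 0.14 → 63285.7 mm.
Scan time per layer: 63285.7 / 6460 → 9.7965 s.
Layer cycle = 9.7965 + 5.78 = 15.5765 s.
Build time = 2675 × 15.5765 = 41667.1375 s = 11.57 hours.

11.57 hours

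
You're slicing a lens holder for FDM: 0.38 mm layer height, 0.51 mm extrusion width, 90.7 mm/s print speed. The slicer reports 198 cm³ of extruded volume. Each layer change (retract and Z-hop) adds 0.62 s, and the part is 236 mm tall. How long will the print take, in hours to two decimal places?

3.24 hours

Line area: 0.38 × 0.51 → 0.1938 mm².
Toolpath length = 198 cm³ / 0.1938 mm² = 198000 / 0.1938 = 1021671.8 mm.
Time extruding = 1021671.8 / 90.7, so 11264.3 s.
Number of layers: 236 / 0.38 → 622 (rounded up).
Layer-change overhead: 622 × 0.62 → 385.64 s.
Total = 11264.3 + 385.64 = 11649.94 s = 3.24 hours.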